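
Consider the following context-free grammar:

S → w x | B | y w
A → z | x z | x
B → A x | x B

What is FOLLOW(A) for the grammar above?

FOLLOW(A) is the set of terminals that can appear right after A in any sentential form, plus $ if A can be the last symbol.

We compute FOLLOW(A) using the standard algorithm.
FOLLOW(S) starts with {$}.
FIRST(A) = {x, z}
FIRST(B) = {x, z}
FIRST(S) = {w, x, y, z}
FOLLOW(A) = {x}
FOLLOW(B) = {$}
FOLLOW(S) = {$}
Therefore, FOLLOW(A) = {x}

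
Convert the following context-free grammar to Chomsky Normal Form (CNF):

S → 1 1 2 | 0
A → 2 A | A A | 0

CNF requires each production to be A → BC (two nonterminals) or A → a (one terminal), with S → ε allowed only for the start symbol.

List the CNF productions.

T1 → 1; T2 → 2; S → 0; A → 0; S → T1 X0; X0 → T1 T2; A → T2 A; A → A A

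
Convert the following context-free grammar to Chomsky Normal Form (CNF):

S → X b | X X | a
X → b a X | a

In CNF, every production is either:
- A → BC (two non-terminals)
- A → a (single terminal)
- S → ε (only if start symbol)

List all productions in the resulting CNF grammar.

TB → b; S → a; TA → a; X → a; S → X TB; S → X X; X → TB X0; X0 → TA X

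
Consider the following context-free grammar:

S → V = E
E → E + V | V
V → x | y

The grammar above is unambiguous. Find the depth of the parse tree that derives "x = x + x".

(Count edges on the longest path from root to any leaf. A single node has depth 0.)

4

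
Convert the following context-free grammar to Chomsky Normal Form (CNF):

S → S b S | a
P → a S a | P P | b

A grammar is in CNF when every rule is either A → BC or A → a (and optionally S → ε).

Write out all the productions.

TB → b; S → a; TA → a; P → b; S → S X0; X0 → TB S; P → TA X1; X1 → S TA; P → P P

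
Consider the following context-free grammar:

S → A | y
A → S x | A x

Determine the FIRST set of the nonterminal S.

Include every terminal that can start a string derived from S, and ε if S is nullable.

We compute FIRST(S) using the standard algorithm.
FIRST(A) = {y}
FIRST(S) = {y}
Therefore, FIRST(S) = {y}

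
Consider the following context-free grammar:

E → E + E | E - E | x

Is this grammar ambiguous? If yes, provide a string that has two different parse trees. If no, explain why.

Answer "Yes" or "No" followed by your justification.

Yes - the string 'x + x + x + x - x - x' has two distinct leftmost derivations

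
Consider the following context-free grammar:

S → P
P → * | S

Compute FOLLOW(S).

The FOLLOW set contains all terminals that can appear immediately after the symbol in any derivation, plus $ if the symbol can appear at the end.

We compute FOLLOW(S) using the standard algorithm.
FOLLOW(S) starts with {$}.
FIRST(P) = {*}
FIRST(S) = {*}
FOLLOW(P) = {$}
FOLLOW(S) = {$}
Therefore, FOLLOW(S) = {$}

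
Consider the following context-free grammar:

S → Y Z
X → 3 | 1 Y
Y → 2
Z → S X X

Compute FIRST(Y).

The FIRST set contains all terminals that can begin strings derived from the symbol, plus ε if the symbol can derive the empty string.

We compute FIRST(Y) using the standard algorithm.
FIRST(S) = {2}
FIRST(X) = {1, 3}
FIRST(Y) = {2}
FIRST(Z) = {2}
Therefore, FIRST(Y) = {2}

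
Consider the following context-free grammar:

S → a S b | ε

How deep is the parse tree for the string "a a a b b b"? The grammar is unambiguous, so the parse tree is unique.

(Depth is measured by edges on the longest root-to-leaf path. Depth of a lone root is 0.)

4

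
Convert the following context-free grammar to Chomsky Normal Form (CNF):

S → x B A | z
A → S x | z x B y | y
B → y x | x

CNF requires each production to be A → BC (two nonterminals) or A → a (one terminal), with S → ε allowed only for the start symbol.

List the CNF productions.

TX → x; S → z; TZ → z; TY → y; A → y; B → x; S → TX X0; X0 → B A; A → S TX; A → TZ X1; X1 → TX X2; X2 → B TY; B → TY TX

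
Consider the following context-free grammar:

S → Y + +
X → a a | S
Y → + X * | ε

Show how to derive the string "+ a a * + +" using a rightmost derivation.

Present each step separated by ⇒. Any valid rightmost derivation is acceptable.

S ⇒ Y + + ⇒ + X * + + ⇒ + a a * + +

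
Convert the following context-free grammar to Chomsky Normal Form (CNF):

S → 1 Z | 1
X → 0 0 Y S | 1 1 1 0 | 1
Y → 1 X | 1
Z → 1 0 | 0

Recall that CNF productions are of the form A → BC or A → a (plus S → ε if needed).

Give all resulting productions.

T1 → 1; S → 1; T0 → 0; X → 1; Y → 1; Z → 0; S → T1 Z; X → T0 X0; X0 → T0 X1; X1 → Y S; X → T1 X2; X2 → T1 X3; X3 → T1 T0; Y → T1 X; Z → T1 T0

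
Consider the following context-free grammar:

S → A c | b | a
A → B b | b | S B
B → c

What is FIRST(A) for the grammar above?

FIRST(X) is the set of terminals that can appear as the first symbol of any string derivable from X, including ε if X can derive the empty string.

We compute FIRST(A) using the standard algorithm.
FIRST(A) = {a, b, c}
FIRST(B) = {c}
FIRST(S) = {a, b, c}
Therefore, FIRST(A) = {a, b, c}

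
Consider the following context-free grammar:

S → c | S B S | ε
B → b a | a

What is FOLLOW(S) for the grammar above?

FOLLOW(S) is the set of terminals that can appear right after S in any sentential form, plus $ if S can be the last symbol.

We compute FOLLOW(S) using the standard algorithm.
FOLLOW(S) starts with {$}.
FIRST(B) = {a, b}
FIRST(S) = {a, b, c, ε}
FOLLOW(B) = {$, a, b, c}
FOLLOW(S) = {$, a, b}
Therefore, FOLLOW(S) = {$, a, b}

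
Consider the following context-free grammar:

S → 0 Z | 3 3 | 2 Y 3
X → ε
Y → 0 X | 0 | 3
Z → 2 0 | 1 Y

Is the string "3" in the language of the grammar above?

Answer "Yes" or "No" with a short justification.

No - no valid derivation exists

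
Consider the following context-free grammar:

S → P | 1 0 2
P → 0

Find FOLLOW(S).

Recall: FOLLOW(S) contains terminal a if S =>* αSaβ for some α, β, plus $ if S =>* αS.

We compute FOLLOW(S) using the standard algorithm.
FOLLOW(S) starts with {$}.
FIRST(P) = {0}
FIRST(S) = {0, 1}
FOLLOW(P) = {$}
FOLLOW(S) = {$}
Therefore, FOLLOW(S) = {$}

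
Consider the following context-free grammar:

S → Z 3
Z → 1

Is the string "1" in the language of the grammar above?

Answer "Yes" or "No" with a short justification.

No - no valid derivation exists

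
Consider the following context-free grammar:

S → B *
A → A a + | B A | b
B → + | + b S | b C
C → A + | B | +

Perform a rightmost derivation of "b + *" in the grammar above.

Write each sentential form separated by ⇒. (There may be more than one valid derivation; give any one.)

S ⇒ B * ⇒ b C * ⇒ b + *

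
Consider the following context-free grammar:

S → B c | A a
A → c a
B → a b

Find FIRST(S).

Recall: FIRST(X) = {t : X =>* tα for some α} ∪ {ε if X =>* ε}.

We compute FIRST(S) using the standard algorithm.
FIRST(A) = {c}
FIRST(B) = {a}
FIRST(S) = {a, c}
Therefore, FIRST(S) = {a, c}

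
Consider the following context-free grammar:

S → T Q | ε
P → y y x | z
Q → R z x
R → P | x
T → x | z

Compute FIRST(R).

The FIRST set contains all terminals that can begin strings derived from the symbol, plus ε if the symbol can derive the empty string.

We compute FIRST(R) using the standard algorithm.
FIRST(P) = {y, z}
FIRST(Q) = {x, y, z}
FIRST(R) = {x, y, z}
FIRST(S) = {x, z, ε}
FIRST(T) = {x, z}
Therefore, FIRST(R) = {x, y, z}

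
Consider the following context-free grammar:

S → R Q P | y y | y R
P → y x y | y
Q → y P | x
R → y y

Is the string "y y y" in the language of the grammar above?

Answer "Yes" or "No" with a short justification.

Yes - a valid derivation exists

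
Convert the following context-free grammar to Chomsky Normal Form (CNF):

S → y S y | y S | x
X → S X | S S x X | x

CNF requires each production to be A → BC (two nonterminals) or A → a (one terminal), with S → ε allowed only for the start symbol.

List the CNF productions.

TY → y; S → x; TX → x; X → x; S → TY X0; X0 → S TY; S → TY S; X → S X; X → S X1; X1 → S X2; X2 → TX X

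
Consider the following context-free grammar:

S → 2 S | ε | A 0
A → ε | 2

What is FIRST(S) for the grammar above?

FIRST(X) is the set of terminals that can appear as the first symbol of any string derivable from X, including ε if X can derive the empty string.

We compute FIRST(S) using the standard algorithm.
FIRST(A) = {2, ε}
FIRST(S) = {0, 2, ε}
Therefore, FIRST(S) = {0, 2, ε}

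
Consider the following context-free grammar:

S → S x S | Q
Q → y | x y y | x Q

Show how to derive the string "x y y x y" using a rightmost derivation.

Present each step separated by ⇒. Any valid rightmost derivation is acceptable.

S ⇒ S x S ⇒ S x Q ⇒ S x y ⇒ Q x y ⇒ x y y x y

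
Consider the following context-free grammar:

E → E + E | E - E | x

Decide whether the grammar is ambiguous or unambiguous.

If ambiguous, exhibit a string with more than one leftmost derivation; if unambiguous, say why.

Ambiguous - the string 'x - x - x - x + x' has two distinct leftmost derivations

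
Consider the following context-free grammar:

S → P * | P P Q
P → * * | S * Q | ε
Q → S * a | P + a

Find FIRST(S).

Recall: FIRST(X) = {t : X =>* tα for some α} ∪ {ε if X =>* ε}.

We compute FIRST(S) using the standard algorithm.
FIRST(P) = {*, +, ε}
FIRST(Q) = {*, +}
FIRST(S) = {*, +}
Therefore, FIRST(S) = {*, +}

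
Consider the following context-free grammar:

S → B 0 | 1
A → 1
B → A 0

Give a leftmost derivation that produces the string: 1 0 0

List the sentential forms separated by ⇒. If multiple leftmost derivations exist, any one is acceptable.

S ⇒ B 0 ⇒ A 0 0 ⇒ 1 0 0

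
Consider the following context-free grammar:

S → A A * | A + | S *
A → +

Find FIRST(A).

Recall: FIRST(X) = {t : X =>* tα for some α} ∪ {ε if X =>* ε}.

We compute FIRST(A) using the standard algorithm.
FIRST(A) = {+}
FIRST(S) = {+}
Therefore, FIRST(A) = {+}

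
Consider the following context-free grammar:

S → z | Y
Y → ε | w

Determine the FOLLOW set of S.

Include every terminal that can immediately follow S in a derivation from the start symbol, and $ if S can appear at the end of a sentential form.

We compute FOLLOW(S) using the standard algorithm.
FOLLOW(S) starts with {$}.
FIRST(S) = {w, z, ε}
FIRST(Y) = {w, ε}
FOLLOW(S) = {$}
FOLLOW(Y) = {$}
Therefore, FOLLOW(S) = {$}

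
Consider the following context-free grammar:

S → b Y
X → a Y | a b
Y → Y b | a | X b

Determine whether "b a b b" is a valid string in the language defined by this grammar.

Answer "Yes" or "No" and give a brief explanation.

Yes - a valid derivation exists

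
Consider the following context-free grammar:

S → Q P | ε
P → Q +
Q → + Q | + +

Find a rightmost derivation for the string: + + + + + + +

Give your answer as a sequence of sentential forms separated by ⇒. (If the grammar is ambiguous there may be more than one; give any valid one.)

S ⇒ Q P ⇒ Q Q + ⇒ Q + Q + ⇒ Q + + Q + ⇒ Q + + + + + ⇒ + + + + + + +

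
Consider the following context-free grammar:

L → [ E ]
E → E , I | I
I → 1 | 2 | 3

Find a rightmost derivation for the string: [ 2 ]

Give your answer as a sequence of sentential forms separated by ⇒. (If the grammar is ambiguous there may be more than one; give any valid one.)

L ⇒ [ E ] ⇒ [ I ] ⇒ [ 2 ]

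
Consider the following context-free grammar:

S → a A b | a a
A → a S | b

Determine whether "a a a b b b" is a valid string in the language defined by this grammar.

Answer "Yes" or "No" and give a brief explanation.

Yes - a valid derivation exists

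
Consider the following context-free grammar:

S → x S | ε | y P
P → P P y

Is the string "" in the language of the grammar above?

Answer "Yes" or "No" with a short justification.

Yes - a valid derivation exists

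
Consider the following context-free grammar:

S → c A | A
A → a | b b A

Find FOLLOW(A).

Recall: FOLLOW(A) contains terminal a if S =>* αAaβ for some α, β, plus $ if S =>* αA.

We compute FOLLOW(A) using the standard algorithm.
FOLLOW(S) starts with {$}.
FIRST(A) = {a, b}
FIRST(S) = {a, b, c}
FOLLOW(A) = {$}
FOLLOW(S) = {$}
Therefore, FOLLOW(A) = {$}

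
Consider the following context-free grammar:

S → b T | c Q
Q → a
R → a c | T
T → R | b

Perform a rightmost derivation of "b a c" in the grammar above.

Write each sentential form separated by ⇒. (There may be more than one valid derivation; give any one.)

S ⇒ b T ⇒ b R ⇒ b a c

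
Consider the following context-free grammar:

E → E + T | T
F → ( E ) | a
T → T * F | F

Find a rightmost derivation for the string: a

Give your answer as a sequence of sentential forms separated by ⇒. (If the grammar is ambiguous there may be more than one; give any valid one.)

E ⇒ T ⇒ F ⇒ a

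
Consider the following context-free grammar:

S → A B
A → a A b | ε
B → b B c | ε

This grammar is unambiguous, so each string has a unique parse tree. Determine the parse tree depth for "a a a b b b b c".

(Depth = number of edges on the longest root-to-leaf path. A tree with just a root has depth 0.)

5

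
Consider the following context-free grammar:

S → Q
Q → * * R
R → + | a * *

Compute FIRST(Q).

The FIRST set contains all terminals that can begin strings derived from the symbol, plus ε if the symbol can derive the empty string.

We compute FIRST(Q) using the standard algorithm.
FIRST(Q) = {*}
FIRST(R) = {+, a}
FIRST(S) = {*}
Therefore, FIRST(Q) = {*}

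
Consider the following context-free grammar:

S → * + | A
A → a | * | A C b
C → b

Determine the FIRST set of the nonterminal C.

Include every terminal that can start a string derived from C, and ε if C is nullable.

We compute FIRST(C) using the standard algorithm.
FIRST(A) = {*, a}
FIRST(C) = {b}
FIRST(S) = {*, a}
Therefore, FIRST(C) = {b}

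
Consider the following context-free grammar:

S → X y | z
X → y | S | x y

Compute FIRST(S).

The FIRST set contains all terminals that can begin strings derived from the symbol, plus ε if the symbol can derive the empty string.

We compute FIRST(S) using the standard algorithm.
FIRST(S) = {x, y, z}
FIRST(X) = {x, y, z}
Therefore, FIRST(S) = {x, y, z}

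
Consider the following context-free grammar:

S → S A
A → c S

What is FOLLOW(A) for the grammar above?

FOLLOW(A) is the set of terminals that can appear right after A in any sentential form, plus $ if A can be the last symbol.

We compute FOLLOW(A) using the standard algorithm.
FOLLOW(S) starts with {$}.
FIRST(A) = {c}
FIRST(S) = {}
FOLLOW(A) = {$, c}
FOLLOW(S) = {$, c}
Therefore, FOLLOW(A) = {$, c}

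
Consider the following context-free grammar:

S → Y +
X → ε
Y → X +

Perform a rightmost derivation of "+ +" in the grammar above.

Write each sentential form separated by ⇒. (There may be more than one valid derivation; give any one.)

S ⇒ Y + ⇒ X + + ⇒ + +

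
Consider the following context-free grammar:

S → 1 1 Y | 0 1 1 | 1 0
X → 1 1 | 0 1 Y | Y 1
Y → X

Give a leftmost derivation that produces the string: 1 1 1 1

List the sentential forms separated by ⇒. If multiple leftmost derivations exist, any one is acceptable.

S ⇒ 1 1 Y ⇒ 1 1 X ⇒ 1 1 1 1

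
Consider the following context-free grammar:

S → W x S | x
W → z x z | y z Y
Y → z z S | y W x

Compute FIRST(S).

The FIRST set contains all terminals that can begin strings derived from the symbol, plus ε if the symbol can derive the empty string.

We compute FIRST(S) using the standard algorithm.
FIRST(S) = {x, y, z}
FIRST(W) = {y, z}
FIRST(Y) = {y, z}
Therefore, FIRST(S) = {x, y, z}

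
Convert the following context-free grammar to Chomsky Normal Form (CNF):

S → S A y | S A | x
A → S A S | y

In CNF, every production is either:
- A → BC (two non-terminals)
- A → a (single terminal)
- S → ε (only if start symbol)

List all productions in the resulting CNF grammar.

TY → y; S → x; A → y; S → S X0; X0 → A TY; S → S A; A → S X1; X1 → A S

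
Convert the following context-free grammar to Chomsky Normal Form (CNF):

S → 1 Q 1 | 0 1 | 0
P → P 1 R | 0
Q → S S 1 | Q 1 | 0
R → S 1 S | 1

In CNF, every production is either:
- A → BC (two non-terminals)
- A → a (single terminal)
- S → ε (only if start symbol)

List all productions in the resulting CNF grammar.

T1 → 1; T0 → 0; S → 0; P → 0; Q → 0; R → 1; S → T1 X0; X0 → Q T1; S → T0 T1; P → P X1; X1 → T1 R; Q → S X2; X2 → S T1; Q → Q T1; R → S X3; X3 → T1 S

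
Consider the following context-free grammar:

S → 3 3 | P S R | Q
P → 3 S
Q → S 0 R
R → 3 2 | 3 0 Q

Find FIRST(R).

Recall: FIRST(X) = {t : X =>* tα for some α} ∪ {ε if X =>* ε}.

We compute FIRST(R) using the standard algorithm.
FIRST(P) = {3}
FIRST(Q) = {3}
FIRST(R) = {3}
FIRST(S) = {3}
Therefore, FIRST(R) = {3}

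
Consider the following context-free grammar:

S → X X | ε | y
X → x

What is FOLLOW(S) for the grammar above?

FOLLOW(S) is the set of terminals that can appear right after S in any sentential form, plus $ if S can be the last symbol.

We compute FOLLOW(S) using the standard algorithm.
FOLLOW(S) starts with {$}.
FIRST(S) = {x, y, ε}
FIRST(X) = {x}
FOLLOW(S) = {$}
FOLLOW(X) = {$, x}
Therefore, FOLLOW(S) = {$}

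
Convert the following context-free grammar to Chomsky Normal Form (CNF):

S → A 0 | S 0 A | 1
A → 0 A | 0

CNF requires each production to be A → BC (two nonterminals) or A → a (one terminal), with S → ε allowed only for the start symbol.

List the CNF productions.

T0 → 0; S → 1; A → 0; S → A T0; S → S X0; X0 → T0 A; A → T0 A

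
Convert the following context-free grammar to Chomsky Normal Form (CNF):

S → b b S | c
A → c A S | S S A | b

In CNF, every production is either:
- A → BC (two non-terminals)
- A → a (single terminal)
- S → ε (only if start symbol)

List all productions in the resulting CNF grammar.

TB → b; S → c; TC → c; A → b; S → TB X0; X0 → TB S; A → TC X1; X1 → A S; A → S X2; X2 → S A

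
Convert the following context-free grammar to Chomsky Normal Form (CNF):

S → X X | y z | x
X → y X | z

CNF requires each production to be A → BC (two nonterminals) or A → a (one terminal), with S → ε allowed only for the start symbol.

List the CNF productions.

TY → y; TZ → z; S → x; X → z; S → X X; S → TY TZ; X → TY X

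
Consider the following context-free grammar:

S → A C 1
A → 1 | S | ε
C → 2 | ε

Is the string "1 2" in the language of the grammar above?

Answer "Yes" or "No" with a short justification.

No - no valid derivation exists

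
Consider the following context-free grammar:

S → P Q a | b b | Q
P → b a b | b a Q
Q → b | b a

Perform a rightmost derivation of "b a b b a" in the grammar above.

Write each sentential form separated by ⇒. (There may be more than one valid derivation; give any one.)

S ⇒ P Q a ⇒ P b a ⇒ b a b b a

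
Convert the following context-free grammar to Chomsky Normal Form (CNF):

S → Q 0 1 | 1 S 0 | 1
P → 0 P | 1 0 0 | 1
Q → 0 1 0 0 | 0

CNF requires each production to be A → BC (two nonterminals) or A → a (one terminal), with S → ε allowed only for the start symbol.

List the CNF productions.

T0 → 0; T1 → 1; S → 1; P → 1; Q → 0; S → Q X0; X0 → T0 T1; S → T1 X1; X1 → S T0; P → T0 P; P → T1 X2; X2 → T0 T0; Q → T0 X3; X3 → T1 X4; X4 → T0 T0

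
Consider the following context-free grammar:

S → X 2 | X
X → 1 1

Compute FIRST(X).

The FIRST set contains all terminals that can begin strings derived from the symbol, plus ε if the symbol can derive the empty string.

We compute FIRST(X) using the standard algorithm.
FIRST(S) = {1}
FIRST(X) = {1}
Therefore, FIRST(X) = {1}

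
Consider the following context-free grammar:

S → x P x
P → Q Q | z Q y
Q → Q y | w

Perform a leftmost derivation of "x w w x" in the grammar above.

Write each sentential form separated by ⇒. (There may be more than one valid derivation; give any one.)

S ⇒ x P x ⇒ x Q Q x ⇒ x w Q x ⇒ x w w x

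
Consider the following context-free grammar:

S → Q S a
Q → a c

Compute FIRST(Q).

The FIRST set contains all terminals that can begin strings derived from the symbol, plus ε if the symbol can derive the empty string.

We compute FIRST(Q) using the standard algorithm.
FIRST(Q) = {a}
FIRST(S) = {a}
Therefore, FIRST(Q) = {a}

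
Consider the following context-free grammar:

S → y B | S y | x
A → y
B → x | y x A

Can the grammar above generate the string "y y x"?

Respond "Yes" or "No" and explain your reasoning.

No - no valid derivation exists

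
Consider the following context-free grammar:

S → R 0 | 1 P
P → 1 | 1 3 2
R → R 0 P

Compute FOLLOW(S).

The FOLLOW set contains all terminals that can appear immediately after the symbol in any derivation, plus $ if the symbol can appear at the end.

We compute FOLLOW(S) using the standard algorithm.
FOLLOW(S) starts with {$}.
FIRST(P) = {1}
FIRST(R) = {}
FIRST(S) = {1}
FOLLOW(P) = {$, 0}
FOLLOW(R) = {0}
FOLLOW(S) = {$}
Therefore, FOLLOW(S) = {$}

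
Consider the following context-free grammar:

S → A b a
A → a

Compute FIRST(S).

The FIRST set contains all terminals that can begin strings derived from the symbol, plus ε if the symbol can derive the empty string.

We compute FIRST(S) using the standard algorithm.
FIRST(A) = {a}
FIRST(S) = {a}
Therefore, FIRST(S) = {a}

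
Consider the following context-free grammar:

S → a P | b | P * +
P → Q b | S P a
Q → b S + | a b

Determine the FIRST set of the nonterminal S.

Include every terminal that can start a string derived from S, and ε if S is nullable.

We compute FIRST(S) using the standard algorithm.
FIRST(P) = {a, b}
FIRST(Q) = {a, b}
FIRST(S) = {a, b}
Therefore, FIRST(S) = {a, b}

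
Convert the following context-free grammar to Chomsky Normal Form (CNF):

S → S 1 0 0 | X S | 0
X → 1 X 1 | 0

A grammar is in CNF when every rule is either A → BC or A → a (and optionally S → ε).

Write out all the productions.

T1 → 1; T0 → 0; S → 0; X → 0; S → S X0; X0 → T1 X1; X1 → T0 T0; S → X S; X → T1 X2; X2 → X T1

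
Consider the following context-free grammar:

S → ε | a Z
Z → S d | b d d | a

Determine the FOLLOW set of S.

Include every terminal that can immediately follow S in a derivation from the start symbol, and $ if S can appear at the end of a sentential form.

We compute FOLLOW(S) using the standard algorithm.
FOLLOW(S) starts with {$}.
FIRST(S) = {a, ε}
FIRST(Z) = {a, b, d}
FOLLOW(S) = {$, d}
FOLLOW(Z) = {$, d}
Therefore, FOLLOW(S) = {$, d}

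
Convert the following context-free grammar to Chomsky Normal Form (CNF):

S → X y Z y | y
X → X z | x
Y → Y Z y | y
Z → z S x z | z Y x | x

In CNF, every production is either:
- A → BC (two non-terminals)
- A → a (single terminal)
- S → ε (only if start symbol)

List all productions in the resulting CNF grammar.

TY → y; S → y; TZ → z; X → x; Y → y; TX → x; Z → x; S → X X0; X0 → TY X1; X1 → Z TY; X → X TZ; Y → Y X2; X2 → Z TY; Z → TZ X3; X3 → S X4; X4 → TX TZ; Z → TZ X5; X5 → Y TX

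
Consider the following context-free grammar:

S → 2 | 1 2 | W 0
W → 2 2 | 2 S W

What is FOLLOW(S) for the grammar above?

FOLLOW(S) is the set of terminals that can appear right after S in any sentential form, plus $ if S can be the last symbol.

We compute FOLLOW(S) using the standard algorithm.
FOLLOW(S) starts with {$}.
FIRST(S) = {1, 2}
FIRST(W) = {2}
FOLLOW(S) = {$, 2}
FOLLOW(W) = {0}
Therefore, FOLLOW(S) = {$, 2}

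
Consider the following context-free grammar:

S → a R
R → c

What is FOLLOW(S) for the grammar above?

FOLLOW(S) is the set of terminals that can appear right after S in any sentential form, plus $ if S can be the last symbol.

We compute FOLLOW(S) using the standard algorithm.
FOLLOW(S) starts with {$}.
FIRST(R) = {c}
FIRST(S) = {a}
FOLLOW(R) = {$}
FOLLOW(S) = {$}
Therefore, FOLLOW(S) = {$}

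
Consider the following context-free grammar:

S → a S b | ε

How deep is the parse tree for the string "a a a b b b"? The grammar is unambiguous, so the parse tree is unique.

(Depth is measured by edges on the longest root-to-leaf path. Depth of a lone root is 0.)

4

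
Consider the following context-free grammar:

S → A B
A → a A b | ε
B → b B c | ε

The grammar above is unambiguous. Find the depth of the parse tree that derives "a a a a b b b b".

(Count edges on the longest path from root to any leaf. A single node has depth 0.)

6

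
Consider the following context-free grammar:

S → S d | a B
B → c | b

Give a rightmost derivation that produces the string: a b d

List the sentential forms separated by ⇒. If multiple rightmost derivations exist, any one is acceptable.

S ⇒ S d ⇒ a B d ⇒ a b d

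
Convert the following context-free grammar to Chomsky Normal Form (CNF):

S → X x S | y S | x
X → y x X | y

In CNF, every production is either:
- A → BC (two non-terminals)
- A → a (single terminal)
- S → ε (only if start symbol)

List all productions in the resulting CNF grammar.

TX → x; TY → y; S → x; X → y; S → X X0; X0 → TX S; S → TY S; X → TY X1; X1 → TX X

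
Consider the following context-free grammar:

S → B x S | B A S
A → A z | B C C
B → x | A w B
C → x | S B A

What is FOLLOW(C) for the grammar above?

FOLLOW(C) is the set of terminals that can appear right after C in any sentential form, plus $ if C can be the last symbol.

We compute FOLLOW(C) using the standard algorithm.
FOLLOW(S) starts with {$}.
FIRST(A) = {x}
FIRST(B) = {x}
FIRST(C) = {x}
FIRST(S) = {x}
FOLLOW(A) = {w, x, z}
FOLLOW(B) = {x}
FOLLOW(C) = {w, x, z}
FOLLOW(S) = {$, x}
Therefore, FOLLOW(C) = {w, x, z}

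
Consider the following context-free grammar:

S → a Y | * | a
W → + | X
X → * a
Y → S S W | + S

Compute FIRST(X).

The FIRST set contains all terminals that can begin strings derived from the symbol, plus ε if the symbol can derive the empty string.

We compute FIRST(X) using the standard algorithm.
FIRST(S) = {*, a}
FIRST(W) = {*, +}
FIRST(X) = {*}
FIRST(Y) = {*, +, a}
Therefore, FIRST(X) = {*}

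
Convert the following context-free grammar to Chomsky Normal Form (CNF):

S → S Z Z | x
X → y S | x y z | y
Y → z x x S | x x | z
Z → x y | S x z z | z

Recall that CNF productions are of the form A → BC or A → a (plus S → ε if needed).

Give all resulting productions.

S → x; TY → y; TX → x; TZ → z; X → y; Y → z; Z → z; S → S X0; X0 → Z Z; X → TY S; X → TX X1; X1 → TY TZ; Y → TZ X2; X2 → TX X3; X3 → TX S; Y → TX TX; Z → TX TY; Z → S X4; X4 → TX X5; X5 → TZ TZ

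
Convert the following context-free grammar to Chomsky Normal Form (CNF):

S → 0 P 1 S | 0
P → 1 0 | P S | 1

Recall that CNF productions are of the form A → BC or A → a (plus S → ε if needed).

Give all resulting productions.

T0 → 0; T1 → 1; S → 0; P → 1; S → T0 X0; X0 → P X1; X1 → T1 S; P → T1 T0; P → P S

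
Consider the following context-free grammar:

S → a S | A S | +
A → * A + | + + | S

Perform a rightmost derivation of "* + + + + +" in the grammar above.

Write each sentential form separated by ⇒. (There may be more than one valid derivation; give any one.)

S ⇒ A S ⇒ A A S ⇒ A A + ⇒ A + + + ⇒ * A + + + + ⇒ * S + + + + ⇒ * + + + + +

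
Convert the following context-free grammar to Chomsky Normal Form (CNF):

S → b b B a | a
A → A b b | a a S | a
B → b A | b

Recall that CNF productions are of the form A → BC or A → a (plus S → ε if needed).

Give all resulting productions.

TB → b; TA → a; S → a; A → a; B → b; S → TB X0; X0 → TB X1; X1 → B TA; A → A X2; X2 → TB TB; A → TA X3; X3 → TA S; B → TB A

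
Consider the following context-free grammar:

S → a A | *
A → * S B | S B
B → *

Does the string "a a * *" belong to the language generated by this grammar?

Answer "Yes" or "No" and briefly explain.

No - no valid derivation exists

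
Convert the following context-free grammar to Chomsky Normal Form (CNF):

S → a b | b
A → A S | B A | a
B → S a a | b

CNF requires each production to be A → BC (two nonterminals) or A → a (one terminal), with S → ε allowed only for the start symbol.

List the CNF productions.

TA → a; TB → b; S → b; A → a; B → b; S → TA TB; A → A S; A → B A; B → S X0; X0 → TA TA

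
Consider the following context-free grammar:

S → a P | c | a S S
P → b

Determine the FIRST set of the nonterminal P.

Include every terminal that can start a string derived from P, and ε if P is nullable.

We compute FIRST(P) using the standard algorithm.
FIRST(P) = {b}
FIRST(S) = {a, c}
Therefore, FIRST(P) = {b}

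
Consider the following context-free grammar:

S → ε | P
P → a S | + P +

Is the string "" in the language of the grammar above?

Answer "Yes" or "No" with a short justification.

Yes - a valid derivation exists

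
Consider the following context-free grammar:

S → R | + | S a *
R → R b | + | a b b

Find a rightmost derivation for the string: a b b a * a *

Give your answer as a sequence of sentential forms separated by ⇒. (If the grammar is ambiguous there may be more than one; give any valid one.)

S ⇒ S a * ⇒ S a * a * ⇒ R a * a * ⇒ a b b a * a *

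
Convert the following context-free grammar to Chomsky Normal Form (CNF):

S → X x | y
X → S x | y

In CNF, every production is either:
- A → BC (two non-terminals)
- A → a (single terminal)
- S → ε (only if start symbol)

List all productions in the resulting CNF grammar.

TX → x; S → y; X → y; S → X TX; X → S TX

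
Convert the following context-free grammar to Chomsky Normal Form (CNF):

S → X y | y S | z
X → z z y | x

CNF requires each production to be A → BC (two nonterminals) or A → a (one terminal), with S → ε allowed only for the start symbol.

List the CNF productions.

TY → y; S → z; TZ → z; X → x; S → X TY; S → TY S; X → TZ X0; X0 → TZ TY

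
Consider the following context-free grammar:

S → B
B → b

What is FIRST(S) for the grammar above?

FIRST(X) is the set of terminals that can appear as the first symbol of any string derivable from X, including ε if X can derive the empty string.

We compute FIRST(S) using the standard algorithm.
FIRST(B) = {b}
FIRST(S) = {b}
Therefore, FIRST(S) = {b}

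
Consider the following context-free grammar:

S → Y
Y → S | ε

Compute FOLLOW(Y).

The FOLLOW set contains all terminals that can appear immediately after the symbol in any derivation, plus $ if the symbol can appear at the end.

We compute FOLLOW(Y) using the standard algorithm.
FOLLOW(S) starts with {$}.
FIRST(S) = {ε}
FIRST(Y) = {ε}
FOLLOW(S) = {$}
FOLLOW(Y) = {$}
Therefore, FOLLOW(Y) = {$}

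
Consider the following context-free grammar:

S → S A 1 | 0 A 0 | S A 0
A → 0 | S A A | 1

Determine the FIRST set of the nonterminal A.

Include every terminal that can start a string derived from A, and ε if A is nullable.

We compute FIRST(A) using the standard algorithm.
FIRST(A) = {0, 1}
FIRST(S) = {0}
Therefore, FIRST(A) = {0, 1}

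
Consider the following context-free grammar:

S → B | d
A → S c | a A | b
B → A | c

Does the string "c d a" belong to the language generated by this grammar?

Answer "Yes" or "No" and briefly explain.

No - no valid derivation exists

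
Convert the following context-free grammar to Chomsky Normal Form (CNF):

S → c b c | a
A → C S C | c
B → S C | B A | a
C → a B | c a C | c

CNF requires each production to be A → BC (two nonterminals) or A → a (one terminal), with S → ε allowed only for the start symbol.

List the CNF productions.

TC → c; TB → b; S → a; A → c; B → a; TA → a; C → c; S → TC X0; X0 → TB TC; A → C X1; X1 → S C; B → S C; B → B A; C → TA B; C → TC X2; X2 → TA C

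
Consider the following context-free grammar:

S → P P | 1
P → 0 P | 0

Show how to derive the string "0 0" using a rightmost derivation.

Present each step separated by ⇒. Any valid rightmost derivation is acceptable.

S ⇒ P P ⇒ P 0 ⇒ 0 0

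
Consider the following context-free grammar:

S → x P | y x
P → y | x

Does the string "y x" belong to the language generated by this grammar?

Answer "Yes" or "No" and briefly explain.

Yes - a valid derivation exists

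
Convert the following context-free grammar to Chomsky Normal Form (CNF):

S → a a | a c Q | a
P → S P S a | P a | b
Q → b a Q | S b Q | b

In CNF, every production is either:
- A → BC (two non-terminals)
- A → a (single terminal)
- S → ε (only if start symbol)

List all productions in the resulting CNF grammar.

TA → a; TC → c; S → a; P → b; TB → b; Q → b; S → TA TA; S → TA X0; X0 → TC Q; P → S X1; X1 → P X2; X2 → S TA; P → P TA; Q → TB X3; X3 → TA Q; Q → S X4; X4 → TB Q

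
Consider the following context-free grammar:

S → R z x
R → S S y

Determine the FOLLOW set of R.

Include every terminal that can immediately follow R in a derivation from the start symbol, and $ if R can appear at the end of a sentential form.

We compute FOLLOW(R) using the standard algorithm.
FOLLOW(S) starts with {$}.
FIRST(R) = {}
FIRST(S) = {}
FOLLOW(R) = {z}
FOLLOW(S) = {$, y}
Therefore, FOLLOW(R) = {z}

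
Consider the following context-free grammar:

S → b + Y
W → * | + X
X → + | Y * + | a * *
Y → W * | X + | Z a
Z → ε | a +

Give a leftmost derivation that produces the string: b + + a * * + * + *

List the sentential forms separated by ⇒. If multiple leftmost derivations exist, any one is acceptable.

S ⇒ b + Y ⇒ b + W * ⇒ b + + X * ⇒ b + + Y * + * ⇒ b + + X + * + * ⇒ b + + a * * + * + *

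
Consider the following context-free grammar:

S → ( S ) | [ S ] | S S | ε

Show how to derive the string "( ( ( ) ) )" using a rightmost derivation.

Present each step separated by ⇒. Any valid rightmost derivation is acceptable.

S ⇒ ( S ) ⇒ ( ( S ) ) ⇒ ( ( ( S ) ) ) ⇒ ( ( ( ) ) )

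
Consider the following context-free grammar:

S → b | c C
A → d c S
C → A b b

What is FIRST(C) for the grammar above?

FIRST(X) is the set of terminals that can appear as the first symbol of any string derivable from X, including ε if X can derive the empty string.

We compute FIRST(C) using the standard algorithm.
FIRST(A) = {d}
FIRST(C) = {d}
FIRST(S) = {b, c}
Therefore, FIRST(C) = {d}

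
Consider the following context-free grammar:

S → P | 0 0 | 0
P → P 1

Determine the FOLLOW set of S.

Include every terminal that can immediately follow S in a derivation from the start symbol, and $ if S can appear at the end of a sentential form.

We compute FOLLOW(S) using the standard algorithm.
FOLLOW(S) starts with {$}.
FIRST(P) = {}
FIRST(S) = {0}
FOLLOW(P) = {$, 1}
FOLLOW(S) = {$}
Therefore, FOLLOW(S) = {$}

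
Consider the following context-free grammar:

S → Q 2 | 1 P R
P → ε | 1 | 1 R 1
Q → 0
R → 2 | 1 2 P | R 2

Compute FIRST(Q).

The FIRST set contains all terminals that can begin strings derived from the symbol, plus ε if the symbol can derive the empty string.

We compute FIRST(Q) using the standard algorithm.
FIRST(P) = {1, ε}
FIRST(Q) = {0}
FIRST(R) = {1, 2}
FIRST(S) = {0, 1}
Therefore, FIRST(Q) = {0}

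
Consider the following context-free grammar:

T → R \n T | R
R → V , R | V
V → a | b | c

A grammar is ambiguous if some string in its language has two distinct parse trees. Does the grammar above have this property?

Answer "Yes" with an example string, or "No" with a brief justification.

No - the grammar is unambiguous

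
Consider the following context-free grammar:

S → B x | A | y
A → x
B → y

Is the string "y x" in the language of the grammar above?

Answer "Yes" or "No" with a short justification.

Yes - a valid derivation exists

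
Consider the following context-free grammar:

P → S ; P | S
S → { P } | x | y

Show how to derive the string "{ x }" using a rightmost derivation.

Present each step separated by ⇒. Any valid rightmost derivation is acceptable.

P ⇒ S ⇒ { P } ⇒ { S } ⇒ { x }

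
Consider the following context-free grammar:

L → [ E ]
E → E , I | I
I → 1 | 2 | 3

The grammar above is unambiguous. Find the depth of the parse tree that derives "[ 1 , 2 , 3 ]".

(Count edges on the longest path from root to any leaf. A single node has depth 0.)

5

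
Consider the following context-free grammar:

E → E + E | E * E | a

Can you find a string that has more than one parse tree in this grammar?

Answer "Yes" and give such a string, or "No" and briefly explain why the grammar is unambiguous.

Yes - the string 'a * a * a + a + a' has two distinct parse trees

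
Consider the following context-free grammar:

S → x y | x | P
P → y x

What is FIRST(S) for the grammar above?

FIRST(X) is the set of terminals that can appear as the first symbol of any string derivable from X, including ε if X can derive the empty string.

We compute FIRST(S) using the standard algorithm.
FIRST(P) = {y}
FIRST(S) = {x, y}
Therefore, FIRST(S) = {x, y}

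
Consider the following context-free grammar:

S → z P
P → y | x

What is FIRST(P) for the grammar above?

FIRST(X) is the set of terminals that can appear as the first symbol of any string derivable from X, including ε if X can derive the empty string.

We compute FIRST(P) using the standard algorithm.
FIRST(P) = {x, y}
FIRST(S) = {z}
Therefore, FIRST(P) = {x, y}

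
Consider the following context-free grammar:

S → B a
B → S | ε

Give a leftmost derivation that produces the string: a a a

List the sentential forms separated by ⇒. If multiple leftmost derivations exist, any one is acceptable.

S ⇒ B a ⇒ S a ⇒ B a a ⇒ S a a ⇒ B a a a ⇒ a a a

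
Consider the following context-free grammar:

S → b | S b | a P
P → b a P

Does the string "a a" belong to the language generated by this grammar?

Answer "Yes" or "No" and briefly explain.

No - no valid derivation exists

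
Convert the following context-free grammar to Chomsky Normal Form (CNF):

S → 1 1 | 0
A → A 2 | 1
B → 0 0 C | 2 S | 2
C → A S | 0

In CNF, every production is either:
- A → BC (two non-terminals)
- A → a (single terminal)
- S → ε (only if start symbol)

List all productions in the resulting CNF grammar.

T1 → 1; S → 0; T2 → 2; A → 1; T0 → 0; B → 2; C → 0; S → T1 T1; A → A T2; B → T0 X0; X0 → T0 C; B → T2 S; C → A S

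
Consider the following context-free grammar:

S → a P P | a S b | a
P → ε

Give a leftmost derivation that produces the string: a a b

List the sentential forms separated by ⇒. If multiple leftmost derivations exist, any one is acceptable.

S ⇒ a S b ⇒ a a P P b ⇒ a a P b ⇒ a a b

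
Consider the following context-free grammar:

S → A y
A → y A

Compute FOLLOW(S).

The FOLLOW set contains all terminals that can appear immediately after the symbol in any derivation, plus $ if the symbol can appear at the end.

We compute FOLLOW(S) using the standard algorithm.
FOLLOW(S) starts with {$}.
FIRST(A) = {y}
FIRST(S) = {y}
FOLLOW(A) = {y}
FOLLOW(S) = {$}
Therefore, FOLLOW(S) = {$}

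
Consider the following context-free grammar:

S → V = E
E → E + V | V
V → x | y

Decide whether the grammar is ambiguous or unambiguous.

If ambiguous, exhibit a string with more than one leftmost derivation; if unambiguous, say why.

Unambiguous - every string in the language has a unique leftmost derivation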